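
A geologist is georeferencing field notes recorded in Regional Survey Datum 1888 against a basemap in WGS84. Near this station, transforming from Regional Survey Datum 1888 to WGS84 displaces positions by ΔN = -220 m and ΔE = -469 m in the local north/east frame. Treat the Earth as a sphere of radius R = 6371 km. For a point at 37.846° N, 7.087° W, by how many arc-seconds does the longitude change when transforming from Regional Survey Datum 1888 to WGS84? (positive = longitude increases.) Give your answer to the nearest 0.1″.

At latitude 37.846°, cos φ = 0.789663.
One radian of longitude at latitude φ spans R cos φ, so Δλ = ΔE / (R cos φ) = -469.0 / (6371000 × 0.789663) = -9.3223e-05 rad = -19.229″.

Δλ = -19.2″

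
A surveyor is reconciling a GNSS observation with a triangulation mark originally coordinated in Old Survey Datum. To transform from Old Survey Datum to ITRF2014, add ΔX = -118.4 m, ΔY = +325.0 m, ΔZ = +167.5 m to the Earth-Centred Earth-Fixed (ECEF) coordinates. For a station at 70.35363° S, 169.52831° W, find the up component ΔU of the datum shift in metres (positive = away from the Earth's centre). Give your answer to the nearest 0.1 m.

At φ = -70.35363°, λ = -169.52831°: sin φ = -0.941786, cos φ = 0.336214, sin λ = -0.181750, cos λ = -0.983345.
ΔU = cos φ cos λ·ΔX + cos φ sin λ·ΔY + sin φ·ΔZ = (0.336214)(-0.983345)(-118.4) + (0.336214)(-0.181750)(325.0) + (-0.941786)(167.5) = -138.46 m.

ΔU = -138.5 m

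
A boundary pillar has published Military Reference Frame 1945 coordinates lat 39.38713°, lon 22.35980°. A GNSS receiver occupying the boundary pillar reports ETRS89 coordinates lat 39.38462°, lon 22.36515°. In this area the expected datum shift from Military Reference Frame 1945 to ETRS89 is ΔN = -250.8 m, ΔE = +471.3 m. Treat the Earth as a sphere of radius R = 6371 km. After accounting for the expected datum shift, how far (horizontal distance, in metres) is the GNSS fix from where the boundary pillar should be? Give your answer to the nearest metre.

Observed coordinate differences: Δφ = -0.00251°, Δλ = +0.00535°.
Converting to metres (1° lat = 111195 m, cos φ = 0.772876): observed ΔN = -279.1 m, observed ΔE = 459.8 m.
Subtracting the expected shift leaves a residual of -279.1 − (-250.8) = -28.3 m north and 459.8 − (471.3) = -11.5 m east.
Residual distance = √((-28.3)² + (-11.5)²) = 30.6 m.

31 m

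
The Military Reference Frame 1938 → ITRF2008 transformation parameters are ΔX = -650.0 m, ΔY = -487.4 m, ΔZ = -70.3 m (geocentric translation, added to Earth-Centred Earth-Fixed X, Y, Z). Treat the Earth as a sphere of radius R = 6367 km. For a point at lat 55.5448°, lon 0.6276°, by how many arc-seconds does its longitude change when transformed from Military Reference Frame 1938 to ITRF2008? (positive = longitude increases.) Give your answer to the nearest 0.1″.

sin φ = 0.824569, cos φ = 0.565762, sin λ = 0.010953, cos λ = 0.999940.
East component: ΔE = −sin λ·ΔX + cos λ·ΔY = −(0.010953)(-650.0) + (0.999940)(-487.4) = -480.25 m.
1° of latitude spans πR/180 = 111125 m; at latitude φ, 1° of longitude spans that × cos φ = 62870.3 m, so Δλ = -480.25 / 62870.3 × 3600 = -27.500″.

Δλ = -27.5″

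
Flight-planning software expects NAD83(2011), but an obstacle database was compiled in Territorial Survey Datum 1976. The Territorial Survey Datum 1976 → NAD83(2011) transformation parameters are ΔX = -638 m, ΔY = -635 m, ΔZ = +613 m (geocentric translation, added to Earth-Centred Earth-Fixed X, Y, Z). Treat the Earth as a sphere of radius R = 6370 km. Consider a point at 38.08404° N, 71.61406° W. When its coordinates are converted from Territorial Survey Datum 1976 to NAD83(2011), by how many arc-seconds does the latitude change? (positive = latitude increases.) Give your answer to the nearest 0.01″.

Δφ = 7.61″

sin φ = 0.616817, cos φ = 0.787107, sin λ = -0.948953, cos λ = 0.315416.
North component: ΔN = −sin φ cos λ·ΔX − sin φ sin λ·ΔY + cos φ·ΔZ = −(0.616817)(0.315416)(-638) − (0.616817)(-0.948953)(-635) + (0.787107)(613) = 234.94 m.
1° of latitude spans πR/180 = 111177 m, so Δφ = 234.94 / 111177 × 3600 = 7.607″.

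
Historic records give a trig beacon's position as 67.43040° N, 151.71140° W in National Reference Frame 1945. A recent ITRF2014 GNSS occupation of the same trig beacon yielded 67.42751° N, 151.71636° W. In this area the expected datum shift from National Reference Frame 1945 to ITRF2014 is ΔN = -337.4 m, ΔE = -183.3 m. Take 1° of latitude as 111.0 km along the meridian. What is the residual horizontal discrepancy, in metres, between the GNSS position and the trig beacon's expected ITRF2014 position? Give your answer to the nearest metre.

33 m

Observed coordinate differences: Δφ = -0.00289°, Δλ = -0.00496°.
Converting to metres (1° lat = 111000 m, cos φ = 0.383805): observed ΔN = -320.8 m, observed ΔE = -211.3 m.
Subtracting the expected shift leaves a residual of -320.8 − (-337.4) = 16.6 m north and -211.3 − (-183.3) = -28.0 m east.
Residual distance = √(16.6² + (-28.0)²) = 32.6 m.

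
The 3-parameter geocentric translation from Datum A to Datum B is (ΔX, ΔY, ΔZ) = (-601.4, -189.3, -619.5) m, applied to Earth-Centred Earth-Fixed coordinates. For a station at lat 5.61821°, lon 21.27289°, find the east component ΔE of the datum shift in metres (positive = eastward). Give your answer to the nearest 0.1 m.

The local east axis at (φ, λ) is (−sin λ, cos λ, 0), so ΔE = −sin(21.27289°)·(-601.4) + cos(21.27289°)·(-189.3) = 41.79 m.

ΔE = 41.8 m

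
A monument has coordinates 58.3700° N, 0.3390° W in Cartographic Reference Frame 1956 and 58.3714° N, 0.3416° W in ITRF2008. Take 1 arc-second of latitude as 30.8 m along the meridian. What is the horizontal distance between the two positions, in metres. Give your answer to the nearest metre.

Δφ = 58.3714° − 58.3700° = +0.0014°; Δλ = -0.3416° − -0.3390° = -0.0026°.
1° of latitude = 3600 × 30.80 = 110880 m.
ΔN = Δφ × 110880 = 155.2 m; ΔE = Δλ × 110880 × cos(58.3700°) = -0.0026 × 110880 × 0.524432 = -151.2 m.
Distance = √(ΔE² + ΔN²) = √((-151.2)² + 155.2²) = 216.7 m.

217 m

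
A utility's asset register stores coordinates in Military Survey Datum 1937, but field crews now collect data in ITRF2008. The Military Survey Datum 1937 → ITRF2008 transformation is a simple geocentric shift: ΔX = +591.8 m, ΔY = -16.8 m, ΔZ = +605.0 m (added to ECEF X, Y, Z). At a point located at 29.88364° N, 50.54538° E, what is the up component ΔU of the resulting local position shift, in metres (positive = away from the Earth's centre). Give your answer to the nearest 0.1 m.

The local up (radial) axis is (cos φ cos λ, cos φ sin λ, sin φ), giving ΔU = 326.067 − 11.247 + 301.435 = 616.26 m.

ΔU = 616.3 m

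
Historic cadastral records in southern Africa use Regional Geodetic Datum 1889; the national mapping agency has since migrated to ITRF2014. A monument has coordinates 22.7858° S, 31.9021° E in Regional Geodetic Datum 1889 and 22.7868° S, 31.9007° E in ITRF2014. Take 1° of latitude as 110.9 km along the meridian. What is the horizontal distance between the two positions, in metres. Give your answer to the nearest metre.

Δφ = -22.7868° − -22.7858° = -0.0010°; Δλ = 31.9007° − 31.9021° = -0.0014°.
ΔN = Δφ × 110900 = -110.9 m; ΔE = Δλ × 110900 × cos(-22.7858°) = -0.0014 × 110900 × 0.921959 = -143.1 m.
Distance = √(ΔE² + ΔN²) = √((-143.1)² + (-110.9)²) = 181.1 m.

181 m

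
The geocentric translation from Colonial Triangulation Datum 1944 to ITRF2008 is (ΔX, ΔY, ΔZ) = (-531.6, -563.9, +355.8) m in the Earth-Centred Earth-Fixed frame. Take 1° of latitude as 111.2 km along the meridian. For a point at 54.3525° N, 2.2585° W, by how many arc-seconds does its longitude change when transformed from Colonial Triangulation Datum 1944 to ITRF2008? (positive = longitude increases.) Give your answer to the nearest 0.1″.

sin φ = 0.812618, cos φ = 0.582797, sin λ = -0.039408, cos λ = 0.999223.
East component: ΔE = −sin λ·ΔX + cos λ·ΔY = −(-0.039408)(-531.6) + (0.999223)(-563.9) = -584.41 m.
1° of latitude spans 111200 m; at latitude φ, 1° of longitude spans that × cos φ = 64807.0 m, so Δλ = -584.41 / 64807.0 × 3600 = -32.464″.

Δλ = -32.5″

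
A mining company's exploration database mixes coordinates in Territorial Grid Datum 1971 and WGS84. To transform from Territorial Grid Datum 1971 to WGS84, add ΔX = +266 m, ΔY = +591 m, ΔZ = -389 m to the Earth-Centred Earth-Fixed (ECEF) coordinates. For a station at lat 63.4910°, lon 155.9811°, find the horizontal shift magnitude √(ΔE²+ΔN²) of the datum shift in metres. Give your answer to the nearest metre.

At φ = 63.4910°, λ = 155.9811°: sin φ = 0.894864, cos φ = 0.446338, sin λ = 0.407038, cos λ = -0.913411.
ΔE = −sin λ·ΔX + cos λ·ΔY = −(0.407038)·(266) + (-0.913411)·(591) = -648.10 m.
ΔN = −sin φ cos λ·ΔX − sin φ sin λ·ΔY + cos φ·ΔZ = −(0.894864)(-0.913411)(266) − (0.894864)(0.407038)(591) + (0.446338)(-389) = -171.47 m.
Horizontal magnitude = √(ΔE² + ΔN²) = √((-648.10)² + (-171.47)²) = 670.40 m.

670 m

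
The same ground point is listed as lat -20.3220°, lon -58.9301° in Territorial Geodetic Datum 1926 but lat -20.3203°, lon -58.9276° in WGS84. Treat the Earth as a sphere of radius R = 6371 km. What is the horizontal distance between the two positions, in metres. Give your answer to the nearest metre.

Δφ = -20.3203° − -20.3220° = +0.0017°; Δλ = -58.9276° − -58.9301° = +0.0025°.
1° along a meridian = πR/180 = 111195 m.
ΔN = Δφ × 111195 = 189.0 m; ΔE = Δλ × 111195 × cos(-20.3220°) = +0.0025 × 111195 × 0.937756 = 260.7 m.
Distance = √(ΔE² + ΔN²) = √(260.7² + 189.0²) = 322.0 m.

322 m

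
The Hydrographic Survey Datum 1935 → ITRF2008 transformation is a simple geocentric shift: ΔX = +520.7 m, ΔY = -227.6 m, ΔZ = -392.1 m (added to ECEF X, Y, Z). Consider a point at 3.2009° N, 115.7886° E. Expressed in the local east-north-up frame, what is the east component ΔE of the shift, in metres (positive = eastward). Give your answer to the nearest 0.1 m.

ΔE = -369.8 m

At φ = 3.2009°, λ = 115.7886°: sin φ = 0.055837, cos φ = 0.998440, sin λ = 0.900405, cos λ = -0.435052.
ΔE = −sin λ·ΔX + cos λ·ΔY = −(0.900405)·(520.7) + (-0.435052)·(-227.6) = -369.82 m.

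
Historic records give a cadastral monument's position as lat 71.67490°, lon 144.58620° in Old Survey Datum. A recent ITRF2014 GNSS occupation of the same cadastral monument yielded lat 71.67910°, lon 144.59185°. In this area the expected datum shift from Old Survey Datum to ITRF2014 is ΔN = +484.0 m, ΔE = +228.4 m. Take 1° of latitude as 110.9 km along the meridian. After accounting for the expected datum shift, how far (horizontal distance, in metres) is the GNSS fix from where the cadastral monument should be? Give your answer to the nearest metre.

Observed coordinate differences: Δφ = +0.00420°, Δλ = +0.00565°.
Converting to metres (1° lat = 110900 m, cos φ = 0.314408): observed ΔN = 465.8 m, observed ΔE = 197.0 m.
Subtracting the expected shift leaves a residual of 465.8 − (484.0) = -18.2 m north and 197.0 − (228.4) = -31.4 m east.
Residual distance = √((-18.2)² + (-31.4)²) = 36.3 m.

36 m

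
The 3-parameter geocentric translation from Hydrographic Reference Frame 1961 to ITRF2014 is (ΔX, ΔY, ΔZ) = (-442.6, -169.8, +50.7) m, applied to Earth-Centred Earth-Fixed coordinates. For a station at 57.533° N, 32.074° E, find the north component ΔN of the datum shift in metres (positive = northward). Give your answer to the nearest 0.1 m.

At φ = 57.533°, λ = 32.074°: sin φ = 0.843701, cos φ = 0.536814, sin λ = 0.531014, cos λ = 0.847363.
ΔN = −sin φ cos λ·ΔX − sin φ sin λ·ΔY + cos φ·ΔZ = −(0.843701)(0.847363)(-442.6) − (0.843701)(0.531014)(-169.8) + (0.536814)(50.7) = 419.71 m.

ΔN = 419.7 m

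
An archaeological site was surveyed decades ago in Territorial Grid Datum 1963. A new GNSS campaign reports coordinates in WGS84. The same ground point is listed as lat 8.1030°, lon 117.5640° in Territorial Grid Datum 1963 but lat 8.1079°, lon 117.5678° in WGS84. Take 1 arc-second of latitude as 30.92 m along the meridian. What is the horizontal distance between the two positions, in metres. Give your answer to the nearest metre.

688 m

Δφ = 8.1079° − 8.1030° = +0.0049°; Δλ = 117.5678° − 117.5640° = +0.0038°.
1° of latitude = 3600 × 30.92 = 111312 m.
ΔN = Δφ × 111312 = 545.4 m; ΔE = Δλ × 111312 × cos(8.1030°) = +0.0038 × 111312 × 0.990016 = 418.8 m.
Distance = √(ΔE² + ΔN²) = √(418.8² + 545.4²) = 687.6 m.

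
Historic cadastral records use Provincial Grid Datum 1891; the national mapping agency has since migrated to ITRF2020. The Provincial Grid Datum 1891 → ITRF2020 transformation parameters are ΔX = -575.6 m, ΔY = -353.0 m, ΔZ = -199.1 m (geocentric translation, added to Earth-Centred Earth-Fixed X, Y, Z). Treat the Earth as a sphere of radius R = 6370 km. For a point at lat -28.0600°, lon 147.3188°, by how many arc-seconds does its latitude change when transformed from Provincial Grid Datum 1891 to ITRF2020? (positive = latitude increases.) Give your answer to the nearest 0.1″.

Δφ = -1.2″

sin φ = -0.470396, cos φ = 0.882455, sin λ = 0.539964, cos λ = -0.841688.
North component: ΔN = −sin φ cos λ·ΔX − sin φ sin λ·ΔY + cos φ·ΔZ = −(-0.470396)(-0.841688)(-575.6) − (-0.470396)(0.539964)(-353.0) + (0.882455)(-199.1) = -37.46 m.
1° of latitude spans πR/180 = 111177 m, so Δφ = -37.46 / 111177 × 3600 = -1.213″.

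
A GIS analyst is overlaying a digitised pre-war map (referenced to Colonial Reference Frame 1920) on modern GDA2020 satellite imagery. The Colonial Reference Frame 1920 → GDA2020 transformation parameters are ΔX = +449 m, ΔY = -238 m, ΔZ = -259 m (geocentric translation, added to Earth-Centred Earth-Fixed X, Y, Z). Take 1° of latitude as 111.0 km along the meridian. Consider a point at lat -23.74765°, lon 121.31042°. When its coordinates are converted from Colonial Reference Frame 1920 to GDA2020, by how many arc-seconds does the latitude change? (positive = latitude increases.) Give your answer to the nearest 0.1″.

sin φ = -0.402709, cos φ = 0.915328, sin λ = 0.854364, cos λ = -0.519674.
North component: ΔN = −sin φ cos λ·ΔX − sin φ sin λ·ΔY + cos φ·ΔZ = −(-0.402709)(-0.519674)(449) − (-0.402709)(0.854364)(-238) + (0.915328)(-259) = -412.92 m.
1° of latitude spans 111000 m, so Δφ = -412.92 / 111000 × 3600 = -13.392″.

Δφ = -13.4″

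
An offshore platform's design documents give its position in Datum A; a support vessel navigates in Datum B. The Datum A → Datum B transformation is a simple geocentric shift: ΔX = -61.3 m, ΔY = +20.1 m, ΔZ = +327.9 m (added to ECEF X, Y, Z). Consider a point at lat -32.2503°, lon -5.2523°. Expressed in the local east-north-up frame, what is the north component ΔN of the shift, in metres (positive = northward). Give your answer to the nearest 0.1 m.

ΔN = 243.8 m

At φ = -32.2503°, λ = -5.2523°: sin φ = -0.533619, cos φ = 0.845725, sin λ = -0.091542, cos λ = 0.995801.
ΔN = −sin φ cos λ·ΔX − sin φ sin λ·ΔY + cos φ·ΔZ = −(-0.533619)(0.995801)(-61.3) − (-0.533619)(-0.091542)(20.1) + (0.845725)(327.9) = 243.76 m.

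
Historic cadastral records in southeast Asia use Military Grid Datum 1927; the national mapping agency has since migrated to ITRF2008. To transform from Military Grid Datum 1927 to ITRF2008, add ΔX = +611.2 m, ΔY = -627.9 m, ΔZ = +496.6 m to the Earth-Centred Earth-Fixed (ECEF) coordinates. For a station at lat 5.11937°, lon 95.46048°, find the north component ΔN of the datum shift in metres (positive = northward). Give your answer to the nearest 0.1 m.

ΔN = 555.6 m

At φ = 5.11937°, λ = 95.46048°: sin φ = 0.089231, cos φ = 0.996011, sin λ = 0.995462, cos λ = -0.095159.
ΔN = −sin φ cos λ·ΔX − sin φ sin λ·ΔY + cos φ·ΔZ = −(0.089231)(-0.095159)(611.2) − (0.089231)(0.995462)(-627.9) + (0.996011)(496.6) = 555.58 m.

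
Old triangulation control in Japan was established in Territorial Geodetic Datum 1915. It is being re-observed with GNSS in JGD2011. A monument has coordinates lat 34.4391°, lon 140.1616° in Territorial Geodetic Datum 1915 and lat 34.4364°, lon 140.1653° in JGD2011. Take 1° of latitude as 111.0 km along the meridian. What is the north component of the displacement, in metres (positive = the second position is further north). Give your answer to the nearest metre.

ΔN = -300 m

Δφ = 34.4364° − 34.4391° = -0.0027°; Δλ = 140.1653° − 140.1616° = +0.0037°.
ΔN = Δφ × 111000 = -299.7 m; ΔE = Δλ × 111000 × cos(34.4391°) = +0.0037 × 111000 × 0.824728 = 338.7 m.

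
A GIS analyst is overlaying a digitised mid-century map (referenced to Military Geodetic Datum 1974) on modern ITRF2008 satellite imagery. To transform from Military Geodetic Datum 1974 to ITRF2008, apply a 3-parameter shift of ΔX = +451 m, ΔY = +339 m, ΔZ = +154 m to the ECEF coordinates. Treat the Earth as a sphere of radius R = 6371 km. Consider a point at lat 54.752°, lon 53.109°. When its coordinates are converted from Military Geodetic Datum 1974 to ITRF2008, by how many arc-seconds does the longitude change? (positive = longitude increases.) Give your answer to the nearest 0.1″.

Δλ = -8.8″

sin φ = 0.816662, cos φ = 0.577117, sin λ = 0.799779, cos λ = 0.600295.
East component: ΔE = −sin λ·ΔX + cos λ·ΔY = −(0.799779)(451) + (0.600295)(339) = -157.20 m.
1° of latitude spans πR/180 = 111195 m; at latitude φ, 1° of longitude spans that × cos φ = 64172.4 m, so Δλ = -157.20 / 64172.4 × 3600 = -8.819″.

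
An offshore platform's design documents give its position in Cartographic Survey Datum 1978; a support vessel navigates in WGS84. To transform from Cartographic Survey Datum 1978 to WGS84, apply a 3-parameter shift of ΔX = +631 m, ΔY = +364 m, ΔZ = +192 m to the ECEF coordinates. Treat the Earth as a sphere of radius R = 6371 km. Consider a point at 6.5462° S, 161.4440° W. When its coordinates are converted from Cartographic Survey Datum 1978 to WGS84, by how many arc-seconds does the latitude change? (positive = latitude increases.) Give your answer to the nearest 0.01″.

sin φ = -0.114004, cos φ = 0.993480, sin λ = -0.318231, cos λ = -0.948013.
North component: ΔN = −sin φ cos λ·ΔX − sin φ sin λ·ΔY + cos φ·ΔZ = −(-0.114004)(-0.948013)(631) − (-0.114004)(-0.318231)(364) + (0.993480)(192) = 109.35 m.
1° of latitude spans πR/180 = 111195 m, so Δφ = 109.35 / 111195 × 3600 = 3.540″.

Δφ = 3.54″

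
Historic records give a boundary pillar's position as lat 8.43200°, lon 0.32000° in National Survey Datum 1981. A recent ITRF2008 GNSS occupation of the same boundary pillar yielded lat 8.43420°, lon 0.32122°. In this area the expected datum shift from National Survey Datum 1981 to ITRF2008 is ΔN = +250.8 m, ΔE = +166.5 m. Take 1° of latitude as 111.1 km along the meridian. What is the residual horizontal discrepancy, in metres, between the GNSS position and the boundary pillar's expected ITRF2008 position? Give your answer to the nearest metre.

33 m

Observed coordinate differences: Δφ = +0.00220°, Δλ = +0.00122°.
Converting to metres (1° lat = 111100 m, cos φ = 0.989191): observed ΔN = 244.4 m, observed ΔE = 134.1 m.
Subtracting the expected shift leaves a residual of 244.4 − (250.8) = -6.4 m north and 134.1 − (166.5) = -32.4 m east.
Residual distance = √((-6.4)² + (-32.4)²) = 33.0 m.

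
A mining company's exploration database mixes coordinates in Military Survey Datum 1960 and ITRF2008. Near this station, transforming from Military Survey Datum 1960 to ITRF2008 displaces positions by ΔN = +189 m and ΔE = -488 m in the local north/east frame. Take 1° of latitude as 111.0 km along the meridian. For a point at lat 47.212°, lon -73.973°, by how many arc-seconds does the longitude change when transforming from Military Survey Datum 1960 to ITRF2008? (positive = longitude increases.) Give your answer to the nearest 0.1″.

Δλ = -23.3″

At latitude 47.212°, cos φ = 0.679288.
1° of longitude at this latitude = 111.0 × cos φ = 75.40 km, so Δλ = -488.0 / 75400.9 = -0.0064721° = -23.299″.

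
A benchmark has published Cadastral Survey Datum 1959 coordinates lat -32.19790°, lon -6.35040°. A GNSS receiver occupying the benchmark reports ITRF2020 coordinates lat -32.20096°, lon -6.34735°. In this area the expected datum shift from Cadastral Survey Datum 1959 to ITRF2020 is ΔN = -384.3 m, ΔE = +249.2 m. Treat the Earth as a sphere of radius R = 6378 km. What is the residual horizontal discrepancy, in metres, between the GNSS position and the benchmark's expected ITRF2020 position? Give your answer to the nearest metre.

58 m

Observed coordinate differences: Δφ = -0.00306°, Δλ = +0.00305°.
Converting to metres (1° lat = 111317 m, cos φ = 0.846213): observed ΔN = -340.6 m, observed ΔE = 287.3 m.
Subtracting the expected shift leaves a residual of -340.6 − (-384.3) = 43.7 m north and 287.3 − (249.2) = 38.1 m east.
Residual distance = √(43.7² + 38.1²) = 58.0 m.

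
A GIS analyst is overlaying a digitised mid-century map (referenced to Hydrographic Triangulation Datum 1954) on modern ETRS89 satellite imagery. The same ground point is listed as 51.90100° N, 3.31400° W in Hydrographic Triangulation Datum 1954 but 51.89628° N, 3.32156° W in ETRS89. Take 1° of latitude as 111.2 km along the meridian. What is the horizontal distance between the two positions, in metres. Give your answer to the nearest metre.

738 m

Δφ = 51.89628° − 51.90100° = -0.00472°; Δλ = -3.32156° − -3.31400° = -0.00756°.
ΔN = Δφ × 111200 = -524.9 m; ΔE = Δλ × 111200 × cos(51.90100°) = -0.00756 × 111200 × 0.617022 = -518.7 m.
Distance = √(ΔE² + ΔN²) = √((-518.7)² + (-524.9)²) = 737.9 m.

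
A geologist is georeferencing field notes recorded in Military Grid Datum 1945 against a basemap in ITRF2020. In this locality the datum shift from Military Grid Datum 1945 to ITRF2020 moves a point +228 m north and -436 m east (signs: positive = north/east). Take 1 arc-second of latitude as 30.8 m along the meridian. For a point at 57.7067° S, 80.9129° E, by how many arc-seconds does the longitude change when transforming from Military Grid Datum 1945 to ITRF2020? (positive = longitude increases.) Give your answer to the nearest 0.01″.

Δλ = -26.50″

At latitude -57.7067°, cos φ = 0.534254.
1″ of longitude at this latitude = 30.80 × cos φ = 16.4550 m, so Δλ = -436.0 / 16.4550 = -26.496″.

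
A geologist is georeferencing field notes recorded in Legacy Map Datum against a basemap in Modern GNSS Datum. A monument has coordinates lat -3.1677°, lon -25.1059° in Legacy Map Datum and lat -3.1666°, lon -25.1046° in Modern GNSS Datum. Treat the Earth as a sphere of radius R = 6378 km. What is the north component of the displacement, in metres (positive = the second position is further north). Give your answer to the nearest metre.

ΔN = 122 m

Δφ = -3.1666° − -3.1677° = +0.0011°; Δλ = -25.1046° − -25.1059° = +0.0013°.
1° along a meridian = πR/180 = 111317 m.
ΔN = Δφ × 111317 = 122.4 m; ΔE = Δλ × 111317 × cos(-3.1677°) = +0.0013 × 111317 × 0.998472 = 144.5 m.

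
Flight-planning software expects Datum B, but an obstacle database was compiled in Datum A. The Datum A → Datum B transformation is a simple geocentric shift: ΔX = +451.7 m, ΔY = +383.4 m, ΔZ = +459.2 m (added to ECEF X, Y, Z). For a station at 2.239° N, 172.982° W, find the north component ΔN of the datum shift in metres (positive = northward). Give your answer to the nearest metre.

ΔN = 478 m

At φ = 2.239°, λ = -172.982°: sin φ = 0.039068, cos φ = 0.999237, sin λ = -0.122181, cos λ = -0.992508.
ΔN = −sin φ cos λ·ΔX − sin φ sin λ·ΔY + cos φ·ΔZ = −(0.039068)(-0.992508)(451.7) − (0.039068)(-0.122181)(383.4) + (0.999237)(459.2) = 478.19 m.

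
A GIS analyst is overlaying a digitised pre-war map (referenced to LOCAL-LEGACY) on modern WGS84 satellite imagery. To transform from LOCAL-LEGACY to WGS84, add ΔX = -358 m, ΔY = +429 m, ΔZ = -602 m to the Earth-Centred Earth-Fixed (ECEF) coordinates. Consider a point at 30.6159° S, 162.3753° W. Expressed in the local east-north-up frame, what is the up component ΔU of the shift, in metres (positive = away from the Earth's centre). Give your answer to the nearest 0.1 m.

ΔU = 488.4 m

The local up (radial) axis is (cos φ cos λ, cos φ sin λ, sin φ), giving ΔU = 293.633 − 111.786 + 306.587 = 488.43 m.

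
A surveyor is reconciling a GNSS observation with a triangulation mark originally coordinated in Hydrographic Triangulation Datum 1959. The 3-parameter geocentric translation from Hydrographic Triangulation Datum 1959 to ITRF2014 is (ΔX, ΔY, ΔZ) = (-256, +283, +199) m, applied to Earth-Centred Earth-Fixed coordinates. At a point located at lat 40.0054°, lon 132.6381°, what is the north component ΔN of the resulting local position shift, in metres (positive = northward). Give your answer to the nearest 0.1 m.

At φ = 40.0054°, λ = 132.6381°: sin φ = 0.642860, cos φ = 0.765984, sin λ = 0.735647, cos λ = -0.677365.
ΔN = −sin φ cos λ·ΔX − sin φ sin λ·ΔY + cos φ·ΔZ = −(0.642860)(-0.677365)(-256) − (0.642860)(0.735647)(283) + (0.765984)(199) = -92.88 m.

ΔN = -92.9 m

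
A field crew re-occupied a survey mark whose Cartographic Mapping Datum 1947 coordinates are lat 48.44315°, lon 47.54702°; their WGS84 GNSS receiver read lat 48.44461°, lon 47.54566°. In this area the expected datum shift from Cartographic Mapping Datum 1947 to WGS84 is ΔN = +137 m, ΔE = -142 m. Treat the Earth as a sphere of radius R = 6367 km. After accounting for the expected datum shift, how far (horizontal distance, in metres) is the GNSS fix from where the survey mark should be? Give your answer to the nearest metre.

49 m

Observed coordinate differences: Δφ = +0.00146°, Δλ = -0.00136°.
Converting to metres (1° lat = 111125 m, cos φ = 0.663363): observed ΔN = 162.2 m, observed ΔE = -100.3 m.
Subtracting the expected shift leaves a residual of 162.2 − (137) = 25.2 m north and -100.3 − (-142) = 41.7 m east.
Residual distance = √(25.2² + 41.7²) = 48.8 m.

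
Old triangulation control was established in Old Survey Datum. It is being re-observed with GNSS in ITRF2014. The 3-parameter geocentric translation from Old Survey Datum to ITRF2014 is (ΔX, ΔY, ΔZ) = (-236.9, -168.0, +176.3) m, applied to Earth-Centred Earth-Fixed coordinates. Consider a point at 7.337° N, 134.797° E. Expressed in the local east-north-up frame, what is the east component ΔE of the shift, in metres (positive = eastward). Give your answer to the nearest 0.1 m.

ΔE = 286.5 m

At φ = 7.337°, λ = 134.797°: sin φ = 0.127705, cos φ = 0.991812, sin λ = 0.709608, cos λ = -0.704597.
ΔE = −sin λ·ΔX + cos λ·ΔY = −(0.709608)·(-236.9) + (-0.704597)·(-168.0) = 286.48 m.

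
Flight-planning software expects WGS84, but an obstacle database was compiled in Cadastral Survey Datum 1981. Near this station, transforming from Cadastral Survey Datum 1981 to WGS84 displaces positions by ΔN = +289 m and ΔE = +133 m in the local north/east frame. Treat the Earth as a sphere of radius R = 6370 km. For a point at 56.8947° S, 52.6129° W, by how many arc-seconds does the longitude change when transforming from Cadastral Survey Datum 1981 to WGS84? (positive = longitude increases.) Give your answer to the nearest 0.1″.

At latitude -56.8947°, cos φ = 0.546179.
One radian of longitude at latitude φ spans R cos φ, so Δλ = ΔE / (R cos φ) = 133.0 / (6370000 × 0.546179) = 3.8228e-05 rad = 7.885″.

Δλ = 7.9″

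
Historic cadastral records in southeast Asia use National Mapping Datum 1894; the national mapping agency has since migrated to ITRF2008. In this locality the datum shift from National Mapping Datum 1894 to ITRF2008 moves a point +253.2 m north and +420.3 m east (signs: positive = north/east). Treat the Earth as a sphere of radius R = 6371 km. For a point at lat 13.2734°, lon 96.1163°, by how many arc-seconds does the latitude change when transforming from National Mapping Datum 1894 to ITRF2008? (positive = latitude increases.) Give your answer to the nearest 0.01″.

Δφ = 8.20″

On a sphere of radius R, 1 rad of latitude = R, so Δφ = ΔN / R = 253.2 / 6371000 = 3.9743e-05 rad = 8.197″.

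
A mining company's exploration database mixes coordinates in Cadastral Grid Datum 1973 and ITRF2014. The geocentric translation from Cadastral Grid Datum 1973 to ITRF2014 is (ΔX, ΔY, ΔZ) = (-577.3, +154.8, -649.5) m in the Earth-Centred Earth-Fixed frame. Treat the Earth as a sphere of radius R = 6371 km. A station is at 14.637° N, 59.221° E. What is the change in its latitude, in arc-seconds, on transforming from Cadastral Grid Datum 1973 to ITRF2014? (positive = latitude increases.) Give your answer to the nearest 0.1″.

Δφ = -19.0″

sin φ = 0.252694, cos φ = 0.967546, sin λ = 0.859148, cos λ = 0.511728.
North component: ΔN = −sin φ cos λ·ΔX − sin φ sin λ·ΔY + cos φ·ΔZ = −(0.252694)(0.511728)(-577.3) − (0.252694)(0.859148)(154.8) + (0.967546)(-649.5) = -587.38 m.
1° of latitude spans πR/180 = 111195 m, so Δφ = -587.38 / 111195 × 3600 = -19.017″.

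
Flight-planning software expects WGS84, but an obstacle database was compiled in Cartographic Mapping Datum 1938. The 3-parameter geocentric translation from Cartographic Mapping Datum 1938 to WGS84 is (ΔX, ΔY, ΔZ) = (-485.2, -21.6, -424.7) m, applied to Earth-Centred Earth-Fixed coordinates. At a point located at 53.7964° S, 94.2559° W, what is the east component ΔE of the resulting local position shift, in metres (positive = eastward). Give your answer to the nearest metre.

ΔE = -482 m

At φ = -53.7964°, λ = -94.2559°: sin φ = -0.806923, cos φ = 0.590656, sin λ = -0.997243, cos λ = -0.074211.
ΔE = −sin λ·ΔX + cos λ·ΔY = −(-0.997243)·(-485.2) + (-0.074211)·(-21.6) = -482.26 m.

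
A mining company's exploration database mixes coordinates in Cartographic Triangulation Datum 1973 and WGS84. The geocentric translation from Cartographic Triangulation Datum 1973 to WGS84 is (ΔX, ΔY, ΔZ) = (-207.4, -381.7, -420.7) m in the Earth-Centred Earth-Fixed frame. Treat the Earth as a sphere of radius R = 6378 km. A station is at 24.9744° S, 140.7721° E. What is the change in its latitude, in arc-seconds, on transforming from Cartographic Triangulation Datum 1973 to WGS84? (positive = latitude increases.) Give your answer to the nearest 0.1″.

Δφ = -13.4″

sin φ = -0.422213, cos φ = 0.906497, sin λ = 0.632407, cos λ = -0.774637.
North component: ΔN = −sin φ cos λ·ΔX − sin φ sin λ·ΔY + cos φ·ΔZ = −(-0.422213)(-0.774637)(-207.4) − (-0.422213)(0.632407)(-381.7) + (0.906497)(-420.7) = -415.45 m.
1° of latitude spans πR/180 = 111317 m, so Δφ = -415.45 / 111317 × 3600 = -13.436″.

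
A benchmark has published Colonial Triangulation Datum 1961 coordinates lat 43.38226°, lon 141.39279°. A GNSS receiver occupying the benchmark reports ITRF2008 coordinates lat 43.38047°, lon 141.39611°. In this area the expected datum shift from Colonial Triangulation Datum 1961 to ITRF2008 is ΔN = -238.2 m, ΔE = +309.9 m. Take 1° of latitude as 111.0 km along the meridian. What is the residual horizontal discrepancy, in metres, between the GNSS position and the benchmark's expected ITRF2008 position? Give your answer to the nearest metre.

58 m

Observed coordinate differences: Δφ = -0.00179°, Δλ = +0.00332°.
Converting to metres (1° lat = 111000 m, cos φ = 0.726787): observed ΔN = -198.7 m, observed ΔE = 267.8 m.
Subtracting the expected shift leaves a residual of -198.7 − (-238.2) = 39.5 m north and 267.8 − (309.9) = -42.1 m east.
Residual distance = √(39.5² + (-42.1)²) = 57.7 m.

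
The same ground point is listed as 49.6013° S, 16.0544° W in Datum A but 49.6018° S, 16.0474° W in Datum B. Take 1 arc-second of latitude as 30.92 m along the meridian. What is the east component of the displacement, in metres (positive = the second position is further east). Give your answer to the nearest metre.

Δφ = -49.6018° − -49.6013° = -0.0005°; Δλ = -16.0474° − -16.0544° = +0.0070°.
1° of latitude = 3600 × 30.92 = 111312 m.
ΔN = Δφ × 111312 = -55.7 m; ΔE = Δλ × 111312 × cos(-49.6013°) = +0.0070 × 111312 × 0.648103 = 505.0 m.

ΔE = 505 m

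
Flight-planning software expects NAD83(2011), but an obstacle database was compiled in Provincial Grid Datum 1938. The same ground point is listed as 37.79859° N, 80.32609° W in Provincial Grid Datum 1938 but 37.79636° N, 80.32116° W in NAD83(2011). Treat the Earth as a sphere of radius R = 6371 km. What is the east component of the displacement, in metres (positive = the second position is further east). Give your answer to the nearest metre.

Δφ = 37.79636° − 37.79859° = -0.00223°; Δλ = -80.32116° − -80.32609° = +0.00493°.
1° along a meridian = πR/180 = 111195 m.
ΔN = Δφ × 111195 = -248.0 m; ΔE = Δλ × 111195 × cos(37.79859°) = +0.00493 × 111195 × 0.790170 = 433.2 m.

ΔE = 433 m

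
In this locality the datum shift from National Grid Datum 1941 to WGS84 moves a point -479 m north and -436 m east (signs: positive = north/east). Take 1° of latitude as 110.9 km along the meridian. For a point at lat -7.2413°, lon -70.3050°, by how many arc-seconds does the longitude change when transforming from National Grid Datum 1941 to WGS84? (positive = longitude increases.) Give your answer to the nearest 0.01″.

Δλ = -14.27″

At latitude -7.2413°, cos φ = 0.992024.
1° of longitude at this latitude = 110.9 × cos φ = 110.02 km, so Δλ = -436.0 / 110015.5 = -0.0039631° = -14.267″.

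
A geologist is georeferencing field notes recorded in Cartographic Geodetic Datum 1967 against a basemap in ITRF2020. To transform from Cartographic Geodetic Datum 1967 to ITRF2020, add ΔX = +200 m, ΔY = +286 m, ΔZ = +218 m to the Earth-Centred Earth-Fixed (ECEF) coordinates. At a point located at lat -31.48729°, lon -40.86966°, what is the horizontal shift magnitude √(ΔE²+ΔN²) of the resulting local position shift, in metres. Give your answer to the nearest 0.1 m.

385.3 m

At φ = -31.48729°, λ = -40.86966°: sin φ = -0.522309, cos φ = 0.852756, sin λ = -0.654340, cos λ = 0.756200.
ΔE = −sin λ·ΔX + cos λ·ΔY = −(-0.654340)·(200) + (0.756200)·(286) = 347.14 m.
ΔN = −sin φ cos λ·ΔX − sin φ sin λ·ΔY + cos φ·ΔZ = −(-0.522309)(0.756200)(200) − (-0.522309)(-0.654340)(286) + (0.852756)(218) = 167.15 m.
Horizontal magnitude = √(ΔE² + ΔN²) = √(347.14² + 167.15²) = 385.29 m.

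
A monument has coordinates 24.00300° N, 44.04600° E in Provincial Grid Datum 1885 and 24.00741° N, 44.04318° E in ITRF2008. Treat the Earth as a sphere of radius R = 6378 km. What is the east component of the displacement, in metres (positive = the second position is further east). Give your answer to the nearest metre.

ΔE = -287 m

Δφ = 24.00741° − 24.00300° = +0.00441°; Δλ = 44.04318° − 44.04600° = -0.00282°.
1° along a meridian = πR/180 = 111317 m.
ΔN = Δφ × 111317 = 490.9 m; ΔE = Δλ × 111317 × cos(24.00300°) = -0.00282 × 111317 × 0.913524 = -286.8 m.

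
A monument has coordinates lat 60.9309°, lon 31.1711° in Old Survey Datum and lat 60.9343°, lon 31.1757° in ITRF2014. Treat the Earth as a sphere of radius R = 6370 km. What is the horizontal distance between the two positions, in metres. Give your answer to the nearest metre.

452 m

Δφ = 60.9343° − 60.9309° = +0.0034°; Δλ = 31.1757° − 31.1711° = +0.0046°.
1° along a meridian = πR/180 = 111177 m.
ΔN = Δφ × 111177 = 378.0 m; ΔE = Δλ × 111177 × cos(60.9309°) = +0.0046 × 111177 × 0.485864 = 248.5 m.
Distance = √(ΔE² + ΔN²) = √(248.5² + 378.0²) = 452.4 m.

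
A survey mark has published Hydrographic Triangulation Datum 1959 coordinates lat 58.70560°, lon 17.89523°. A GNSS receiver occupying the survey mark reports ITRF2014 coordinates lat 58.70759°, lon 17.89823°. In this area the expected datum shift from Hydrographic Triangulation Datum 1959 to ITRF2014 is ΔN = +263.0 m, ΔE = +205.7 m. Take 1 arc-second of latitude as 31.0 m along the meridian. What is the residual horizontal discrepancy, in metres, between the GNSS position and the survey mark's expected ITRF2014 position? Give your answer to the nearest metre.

52 m

Observed coordinate differences: Δφ = +0.00199°, Δλ = +0.00300°.
Converting to metres (1° lat = 111600 m, cos φ = 0.519436): observed ΔN = 222.1 m, observed ΔE = 173.9 m.
Subtracting the expected shift leaves a residual of 222.1 − (263.0) = -40.9 m north and 173.9 − (205.7) = -31.8 m east.
Residual distance = √((-40.9)² + (-31.8)²) = 51.8 m.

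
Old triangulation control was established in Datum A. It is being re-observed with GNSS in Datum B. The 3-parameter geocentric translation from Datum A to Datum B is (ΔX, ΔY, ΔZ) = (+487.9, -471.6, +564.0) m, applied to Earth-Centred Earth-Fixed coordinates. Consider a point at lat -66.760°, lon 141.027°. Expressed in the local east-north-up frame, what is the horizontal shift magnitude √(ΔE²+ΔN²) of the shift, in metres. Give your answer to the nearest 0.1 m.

403.0 m

At φ = -66.760°, λ = 141.027°: sin φ = -0.918860, cos φ = 0.394583, sin λ = 0.628954, cos λ = -0.777442.
ΔE = −sin λ·ΔX + cos λ·ΔY = −(0.628954)·(487.9) + (-0.777442)·(-471.6) = 59.78 m.
ΔN = −sin φ cos λ·ΔX − sin φ sin λ·ΔY + cos φ·ΔZ = −(-0.918860)(-0.777442)(487.9) − (-0.918860)(0.628954)(-471.6) + (0.394583)(564.0) = -398.54 m.
Horizontal magnitude = √(ΔE² + ΔN²) = √(59.78² + (-398.54)²) = 403.00 m.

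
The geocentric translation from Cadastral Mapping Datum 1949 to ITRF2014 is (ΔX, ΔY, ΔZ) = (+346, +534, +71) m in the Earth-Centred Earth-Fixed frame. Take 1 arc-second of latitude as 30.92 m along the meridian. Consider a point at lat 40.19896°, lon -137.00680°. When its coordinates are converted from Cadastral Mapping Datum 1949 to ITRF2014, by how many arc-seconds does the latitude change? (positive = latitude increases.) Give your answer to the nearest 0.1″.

Δφ = 14.6″

sin φ = 0.645444, cos φ = 0.763808, sin λ = -0.681912, cos λ = -0.731435.
North component: ΔN = −sin φ cos λ·ΔX − sin φ sin λ·ΔY + cos φ·ΔZ = −(0.645444)(-0.731435)(346) − (0.645444)(-0.681912)(534) + (0.763808)(71) = 452.61 m.
1° of latitude spans 3600 × 30.92 = 111312 m, so Δφ = 452.61 / 111312 × 3600 = 14.638″.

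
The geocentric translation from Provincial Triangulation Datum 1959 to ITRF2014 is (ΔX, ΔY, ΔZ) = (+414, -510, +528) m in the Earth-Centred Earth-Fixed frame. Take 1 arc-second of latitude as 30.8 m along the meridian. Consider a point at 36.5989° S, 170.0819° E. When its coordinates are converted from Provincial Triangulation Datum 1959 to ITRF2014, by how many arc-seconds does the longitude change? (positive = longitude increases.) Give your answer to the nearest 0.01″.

sin φ = -0.596209, cos φ = 0.802829, sin λ = 0.172240, cos λ = -0.985055.
East component: ΔE = −sin λ·ΔX + cos λ·ΔY = −(0.172240)(414) + (-0.985055)(-510) = 431.07 m.
1° of latitude spans 3600 × 30.80 = 110880 m; at latitude φ, 1° of longitude spans that × cos φ = 89017.7 m, so Δλ = 431.07 / 89017.7 × 3600 = 17.433″.

Δλ = 17.43″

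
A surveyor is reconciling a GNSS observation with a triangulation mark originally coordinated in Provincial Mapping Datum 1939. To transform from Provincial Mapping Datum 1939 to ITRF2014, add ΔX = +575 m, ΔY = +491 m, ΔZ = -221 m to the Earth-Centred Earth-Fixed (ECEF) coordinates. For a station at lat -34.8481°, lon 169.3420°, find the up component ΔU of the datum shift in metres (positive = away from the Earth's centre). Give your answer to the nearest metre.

ΔU = -263 m

The local up (radial) axis is (cos φ cos λ, cos φ sin λ, sin φ), giving ΔU = -463.744 + 74.524 + 126.280 = -262.94 m.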